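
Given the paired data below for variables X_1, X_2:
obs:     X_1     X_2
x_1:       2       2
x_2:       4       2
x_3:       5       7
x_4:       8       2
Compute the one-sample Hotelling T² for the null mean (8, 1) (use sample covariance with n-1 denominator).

Step 1 — sample mean vector:
  mean(X_1) = (2 + 4 + 5 + 8) / 4 = 19/4 = 4.75
  mean(X_2) = (2 + 2 + 7 + 2) / 4 = 13/4 = 3.25
  x̄ = (4.75, 3.25),  deviation x̄ - mu_0 = (4.75, 3.25) - (8, 1) = (-3.25, 2.25).

Step 2 — sample covariance matrix, S[i,j] = (1/(n-1)) · Σ_k (x_{k,i} - mean_i) · (x_{k,j} - mean_j), divisor n-1 = 3:
  S[X_1,X_1] = ((-2.75)·(-2.75) + (-0.75)·(-0.75) + (0.25)·(0.25) + (3.25)·(3.25)) / 3 = 18.75/3 = 6.25
  S[X_1,X_2] = ((-2.75)·(-1.25) + (-0.75)·(-1.25) + (0.25)·(3.75) + (3.25)·(-1.25)) / 3 = 1.25/3 = 0.4167
  S[X_2,X_2] = ((-1.25)·(-1.25) + (-1.25)·(-1.25) + (3.75)·(3.75) + (-1.25)·(-1.25)) / 3 = 18.75/3 = 6.25
  S = [[6.25, 0.4167],
 [0.4167, 6.25]].

Step 3 — invert S. det(S) = 6.25·6.25 - (0.4167)² = 38.8889.
  S^{-1} = (1/det) · [[d, -b], [-b, a]] = [[0.1607, -0.0107],
 [-0.0107, 0.1607]].

Step 4 — quadratic form (x̄ - mu_0)^T · S^{-1} · (x̄ - mu_0):
  S^{-1} · (x̄ - mu_0) = (-0.5464, 0.3964),
  (x̄ - mu_0)^T · [...] = (-3.25)·(-0.5464) + (2.25)·(0.3964) = 2.6679.

Step 5 — scale by n: T² = 4 · 2.6679 = 10.6714.

T² ≈ 10.6714


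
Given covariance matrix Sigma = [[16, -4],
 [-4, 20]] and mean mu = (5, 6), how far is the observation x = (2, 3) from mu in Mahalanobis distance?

Step 1 — centre the observation: (x - mu) = (-3, -3).

Step 2 — invert Sigma. det(Sigma) = 16·20 - (-4)² = 304.
  Sigma^{-1} = (1/det) · [[d, -b], [-b, a]] = [[0.0658, 0.0132],
 [0.0132, 0.0526]].

Step 3 — form the quadratic (x - mu)^T · Sigma^{-1} · (x - mu):
  Sigma^{-1} · (x - mu) = (-0.2368, -0.1974).
  (x - mu)^T · [Sigma^{-1} · (x - mu)] = (-3)·(-0.2368) + (-3)·(-0.1974) = 1.3026.

Step 4 — take square root: d = √(1.3026) ≈ 1.1413.

d(x, mu) = √(1.3026) ≈ 1.1413


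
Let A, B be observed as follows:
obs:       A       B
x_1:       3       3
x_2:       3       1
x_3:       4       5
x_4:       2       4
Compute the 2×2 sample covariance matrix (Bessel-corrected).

Step 1 — column means:
  mean(A) = (3 + 3 + 4 + 2) / 4 = 12/4 = 3
  mean(B) = (3 + 1 + 5 + 4) / 4 = 13/4 = 3.25

Step 2 — sample covariance S[i,j] = (1/(n-1)) · Σ_k (x_{k,i} - mean_i) · (x_{k,j} - mean_j), with n-1 = 3.
  S[A,A] = ((0)·(0) + (0)·(0) + (1)·(1) + (-1)·(-1)) / 3 = 2/3 = 0.6667
  S[A,B] = ((0)·(-0.25) + (0)·(-2.25) + (1)·(1.75) + (-1)·(0.75)) / 3 = 1/3 = 0.3333
  S[B,B] = ((-0.25)·(-0.25) + (-2.25)·(-2.25) + (1.75)·(1.75) + (0.75)·(0.75)) / 3 = 8.75/3 = 2.9167

S is symmetric (S[j,i] = S[i,j]). Assembling:

S = [[0.6667, 0.3333],
 [0.3333, 2.9167]]


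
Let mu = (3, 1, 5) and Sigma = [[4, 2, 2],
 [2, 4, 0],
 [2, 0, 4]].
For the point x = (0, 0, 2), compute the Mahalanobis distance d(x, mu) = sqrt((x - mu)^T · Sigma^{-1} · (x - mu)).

Step 1 — centre the observation: (x - mu) = (-3, -1, -3).

Step 2 — invert Sigma (cofactor / det for 3×3, or solve directly):
  Sigma^{-1} = [[0.5, -0.25, -0.25],
 [-0.25, 0.375, 0.125],
 [-0.25, 0.125, 0.375]].

Step 3 — form the quadratic (x - mu)^T · Sigma^{-1} · (x - mu):
  Sigma^{-1} · (x - mu) = (-0.5, 0, -0.5).
  (x - mu)^T · [Sigma^{-1} · (x - mu)] = (-3)·(-0.5) + (-1)·(0) + (-3)·(-0.5) = 3.

Step 4 — take square root: d = √(3) ≈ 1.7321.

d(x, mu) = √(3) ≈ 1.7321


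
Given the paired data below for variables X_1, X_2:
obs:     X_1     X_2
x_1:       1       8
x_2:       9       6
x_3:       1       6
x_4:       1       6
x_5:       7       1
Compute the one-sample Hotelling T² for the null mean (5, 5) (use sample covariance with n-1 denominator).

Step 1 — sample mean vector:
  mean(X_1) = (1 + 9 + 1 + 1 + 7) / 5 = 19/5 = 3.8
  mean(X_2) = (8 + 6 + 6 + 6 + 1) / 5 = 27/5 = 5.4
  x̄ = (3.8, 5.4),  deviation x̄ - mu_0 = (3.8, 5.4) - (5, 5) = (-1.2, 0.4).

Step 2 — sample covariance matrix, S[i,j] = (1/(n-1)) · Σ_k (x_{k,i} - mean_i) · (x_{k,j} - mean_j), divisor n-1 = 4:
  S[X_1,X_1] = ((-2.8)·(-2.8) + (5.2)·(5.2) + (-2.8)·(-2.8) + (-2.8)·(-2.8) + (3.2)·(3.2)) / 4 = 60.8/4 = 15.2
  S[X_1,X_2] = ((-2.8)·(2.6) + (5.2)·(0.6) + (-2.8)·(0.6) + (-2.8)·(0.6) + (3.2)·(-4.4)) / 4 = -21.6/4 = -5.4
  S[X_2,X_2] = ((2.6)·(2.6) + (0.6)·(0.6) + (0.6)·(0.6) + (0.6)·(0.6) + (-4.4)·(-4.4)) / 4 = 27.2/4 = 6.8
  S = [[15.2, -5.4],
 [-5.4, 6.8]].

Step 3 — invert S. det(S) = 15.2·6.8 - (-5.4)² = 74.2.
  S^{-1} = (1/det) · [[d, -b], [-b, a]] = [[0.0916, 0.0728],
 [0.0728, 0.2049]].

Step 4 — quadratic form (x̄ - mu_0)^T · S^{-1} · (x̄ - mu_0):
  S^{-1} · (x̄ - mu_0) = (-0.0809, -0.0054),
  (x̄ - mu_0)^T · [...] = (-1.2)·(-0.0809) + (0.4)·(-0.0054) = 0.0949.

Step 5 — scale by n: T² = 5 · 0.0949 = 0.4744.

T² ≈ 0.4744


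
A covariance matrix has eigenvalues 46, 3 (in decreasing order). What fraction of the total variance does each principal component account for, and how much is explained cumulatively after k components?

Step 1 — total variance = trace(Sigma) = Σ λ_i = 46 + 3 = 49.

Step 2 — fraction explained by component i = λ_i / Σ λ:
  PC1: 46/49 = 0.9388
  PC2: 3/49 = 0.0612

Step 3 — cumulative fraction after k components = (λ_1 + ... + λ_k) / Σ λ:
  k = 1: 46/49 = 0.9388
  k = 2: (46 + 3)/49 = 49/49 = 1

Summary (fraction, with percent):

explained: PC1 0.9388 (93.88%), PC2 0.0612 (6.12%);  cumulative: 0.9388, 1


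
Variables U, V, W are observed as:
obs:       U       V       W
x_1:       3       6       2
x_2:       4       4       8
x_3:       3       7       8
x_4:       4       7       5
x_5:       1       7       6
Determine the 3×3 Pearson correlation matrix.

Step 1 — column means:
  mean(U) = (3 + 4 + 3 + 4 + 1) / 5 = 15/5 = 3
  mean(V) = (6 + 4 + 7 + 7 + 7) / 5 = 31/5 = 6.2
  mean(W) = (2 + 8 + 8 + 5 + 6) / 5 = 29/5 = 5.8

Step 2 — sample variances and covariances s[i,j] = (1/(n-1)) · Σ_k (x_{k,i} - mean_i) · (x_{k,j} - mean_j), with n-1 = 4:
  s[U,U] = ((0)·(0) + (1)·(1) + (0)·(0) + (1)·(1) + (-2)·(-2)) / 4 = 6/4 = 1.5
  s[U,V] = ((0)·(-0.2) + (1)·(-2.2) + (0)·(0.8) + (1)·(0.8) + (-2)·(0.8)) / 4 = -3/4 = -0.75
  s[U,W] = ((0)·(-3.8) + (1)·(2.2) + (0)·(2.2) + (1)·(-0.8) + (-2)·(0.2)) / 4 = 1/4 = 0.25
  s[V,V] = ((-0.2)·(-0.2) + (-2.2)·(-2.2) + (0.8)·(0.8) + (0.8)·(0.8) + (0.8)·(0.8)) / 4 = 6.8/4 = 1.7
  s[V,W] = ((-0.2)·(-3.8) + (-2.2)·(2.2) + (0.8)·(2.2) + (0.8)·(-0.8) + (0.8)·(0.2)) / 4 = -2.8/4 = -0.7
  s[W,W] = ((-3.8)·(-3.8) + (2.2)·(2.2) + (2.2)·(2.2) + (-0.8)·(-0.8) + (0.2)·(0.2)) / 4 = 24.8/4 = 6.2
  Sample standard deviations s_i = √(s[i,i]):
  s(U) = √(1.5) = 1.2247
  s(V) = √(1.7) = 1.3038
  s(W) = √(6.2) = 2.49

Step 3 — r_{ij} = s_{ij} / (s_i · s_j):
  r[U,U] = 1 (diagonal).
  r[U,V] = -0.75 / (1.2247 · 1.3038) = -0.75 / 1.5969 = -0.4697
  r[U,W] = 0.25 / (1.2247 · 2.49) = 0.25 / 3.0496 = 0.082
  r[V,V] = 1 (diagonal).
  r[V,W] = -0.7 / (1.3038 · 2.49) = -0.7 / 3.2465 = -0.2156
  r[W,W] = 1 (diagonal).

R is symmetric with unit diagonal. Assembling:

R = [[1, -0.4697, 0.082],
 [-0.4697, 1, -0.2156],
 [0.082, -0.2156, 1]]


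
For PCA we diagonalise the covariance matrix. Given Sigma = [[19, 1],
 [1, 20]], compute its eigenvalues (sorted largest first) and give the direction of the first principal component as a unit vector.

Step 1 — characteristic polynomial of 2×2 Sigma:
  det(Sigma - λI) = λ² - trace · λ + det = 0.
  trace = 19 + 20 = 39, det = 19·20 - (1)² = 379.
Step 2 — discriminant:
  Δ = trace² - 4·det = 1521 - 1516 = 5.
Step 3 — eigenvalues:
  λ = (trace ± √Δ)/2 = (39 ± 2.2361)/2,
  λ_1 = 20.618,  λ_2 = 18.382.

Step 4 — unit eigenvector for λ_1: solve (Sigma - λ_1 I)v = 0. First row:
  (19 - 20.618)·v_x + (1)·v_y = 0, i.e. (-1.618)·v_x + (1)·v_y = 0,
  so v ∝ (b, λ_1 - a) = (1, 1.618) = u.
  ||u|| = √((1)² + (1.618)²) = √(3.618) ≈ 1.9021,
  v_1 = u/||u|| ≈ (0.5257, 0.8507) (||v_1|| = 1).

λ_1 = 20.618,  λ_2 = 18.382;  v_1 ≈ (0.5257, 0.8507)


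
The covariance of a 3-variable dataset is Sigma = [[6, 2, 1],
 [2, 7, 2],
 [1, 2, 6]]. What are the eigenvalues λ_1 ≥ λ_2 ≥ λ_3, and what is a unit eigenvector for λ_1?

Step 1 — characteristic polynomial p(λ) = det(λI - Sigma) = λ³ - tr·λ² + c_1·λ - det, where tr = trace, c_1 = sum of the principal 2×2 minors, det = det(Sigma):
  tr = 6 + 7 + 6 = 19,
  c_1 = (6·7 - (2)²) + (6·6 - (1)²) + (7·6 - (2)²) = 38 + 35 + 38 = 111,
  det = 6·(7·6 - (2)²) - (2)·((2)·6 - (2)·(1)) + (1)·((2)·(2) - 7·(1)) = 6·(38) - (2)·(10) + (1)·(-3) = 205.
  So p(λ) = λ³ - 19λ² + 111λ - 205.
Step 2 — look for an integer root (rational root theorem: any rational root is an integer divisor of 205). Testing λ = 5:
  p(5) = 125 - 475 + 555 - 205 = 0  ✓
  Dividing out (λ - 5): p(λ) = (λ - 5)(λ² - 14λ + 41).
Step 3 — remaining eigenvalues from the quadratic λ² - 14λ + 41 = 0:
  Δ = 14² - 4·41 = 196 - 164 = 32,  λ = (14 ± √32)/2 = (14 ± 5.6569)/2 ≈ 9.8284 or 4.1716.
  Sorted: λ_1 = 9.8284,  λ_2 = 5,  λ_3 = 4.1716  (check: sum = 19 = tr ✓).

Step 4 — unit eigenvector for λ_1 ≈ 9.8284: v spans the null space of (Sigma - λ_1 I), whose rows are
  r_1 = (-3.8284, 2, 1),  r_2 = (2, -2.8284, 2),  r_3 = (1, 2, -3.8284).
  v is orthogonal to every row, so take v ∝ r_1 × r_2 = ((2)·(2) - (1)·(-2.8284), (1)·(2) - (-3.8284)·(2), (-3.8284)·(-2.8284) - (2)·(2)) ≈ (6.8284, 9.6569, 6.8284).
  Let u = (6.8284, 9.6569, 6.8284).
  ||u|| = √((6.8284)² + (9.6569)² + (6.8284)²) = √(186.5097) ≈ 13.6569,  v_1 = u/||u|| ≈ (0.5, 0.7071, 0.5) (||v_1|| = 1).

λ_1 = 9.8284,  λ_2 = 5,  λ_3 = 4.1716;  v_1 ≈ (0.5, 0.7071, 0.5)


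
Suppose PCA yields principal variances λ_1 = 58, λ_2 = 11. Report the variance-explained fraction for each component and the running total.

Step 1 — total variance = trace(Sigma) = Σ λ_i = 58 + 11 = 69.

Step 2 — fraction explained by component i = λ_i / Σ λ:
  PC1: 58/69 = 0.8406
  PC2: 11/69 = 0.1594

Step 3 — cumulative fraction after k components = (λ_1 + ... + λ_k) / Σ λ:
  k = 1: 58/69 = 0.8406
  k = 2: (58 + 11)/69 = 69/69 = 1

Summary (fraction, with percent):

explained: PC1 0.8406 (84.06%), PC2 0.1594 (15.94%);  cumulative: 0.8406, 1


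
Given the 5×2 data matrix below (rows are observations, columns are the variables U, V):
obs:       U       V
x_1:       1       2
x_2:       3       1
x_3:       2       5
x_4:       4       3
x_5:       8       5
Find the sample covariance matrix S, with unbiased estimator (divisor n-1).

Step 1 — column means:
  mean(U) = (1 + 3 + 2 + 4 + 8) / 5 = 18/5 = 3.6
  mean(V) = (2 + 1 + 5 + 3 + 5) / 5 = 16/5 = 3.2

Step 2 — sample covariance S[i,j] = (1/(n-1)) · Σ_k (x_{k,i} - mean_i) · (x_{k,j} - mean_j), with n-1 = 4.
  S[U,U] = ((-2.6)·(-2.6) + (-0.6)·(-0.6) + (-1.6)·(-1.6) + (0.4)·(0.4) + (4.4)·(4.4)) / 4 = 29.2/4 = 7.3
  S[U,V] = ((-2.6)·(-1.2) + (-0.6)·(-2.2) + (-1.6)·(1.8) + (0.4)·(-0.2) + (4.4)·(1.8)) / 4 = 9.4/4 = 2.35
  S[V,V] = ((-1.2)·(-1.2) + (-2.2)·(-2.2) + (1.8)·(1.8) + (-0.2)·(-0.2) + (1.8)·(1.8)) / 4 = 12.8/4 = 3.2

S is symmetric (S[j,i] = S[i,j]). Assembling:

S = [[7.3, 2.35],
 [2.35, 3.2]]


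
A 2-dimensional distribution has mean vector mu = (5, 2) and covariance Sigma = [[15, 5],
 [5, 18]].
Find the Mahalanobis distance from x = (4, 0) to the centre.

Step 1 — centre the observation: (x - mu) = (-1, -2).

Step 2 — invert Sigma. det(Sigma) = 15·18 - (5)² = 245.
  Sigma^{-1} = (1/det) · [[d, -b], [-b, a]] = [[0.0735, -0.0204],
 [-0.0204, 0.0612]].

Step 3 — form the quadratic (x - mu)^T · Sigma^{-1} · (x - mu):
  Sigma^{-1} · (x - mu) = (-0.0327, -0.102).
  (x - mu)^T · [Sigma^{-1} · (x - mu)] = (-1)·(-0.0327) + (-2)·(-0.102) = 0.2367.

Step 4 — take square root: d = √(0.2367) ≈ 0.4866.

d(x, mu) = √(0.2367) ≈ 0.4866


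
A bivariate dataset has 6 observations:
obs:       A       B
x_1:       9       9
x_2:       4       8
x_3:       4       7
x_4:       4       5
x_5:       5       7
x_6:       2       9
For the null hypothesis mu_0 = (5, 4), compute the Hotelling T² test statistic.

Step 1 — sample mean vector:
  mean(A) = (9 + 4 + 4 + 4 + 5 + 2) / 6 = 28/6 = 4.6667
  mean(B) = (9 + 8 + 7 + 5 + 7 + 9) / 6 = 45/6 = 7.5
  x̄ = (4.6667, 7.5),  deviation x̄ - mu_0 = (4.6667, 7.5) - (5, 4) = (-0.3333, 3.5).

Step 2 — sample covariance matrix, S[i,j] = (1/(n-1)) · Σ_k (x_{k,i} - mean_i) · (x_{k,j} - mean_j), divisor n-1 = 5:
  S[A,A] = ((4.3333)·(4.3333) + (-0.6667)·(-0.6667) + (-0.6667)·(-0.6667) + (-0.6667)·(-0.6667) + (0.3333)·(0.3333) + (-2.6667)·(-2.6667)) / 5 = 27.3333/5 = 5.4667
  S[A,B] = ((4.3333)·(1.5) + (-0.6667)·(0.5) + (-0.6667)·(-0.5) + (-0.6667)·(-2.5) + (0.3333)·(-0.5) + (-2.6667)·(1.5)) / 5 = 4/5 = 0.8
  S[B,B] = ((1.5)·(1.5) + (0.5)·(0.5) + (-0.5)·(-0.5) + (-2.5)·(-2.5) + (-0.5)·(-0.5) + (1.5)·(1.5)) / 5 = 11.5/5 = 2.3
  S = [[5.4667, 0.8],
 [0.8, 2.3]].

Step 3 — invert S. det(S) = 5.4667·2.3 - (0.8)² = 11.9333.
  S^{-1} = (1/det) · [[d, -b], [-b, a]] = [[0.1927, -0.067],
 [-0.067, 0.4581]].

Step 4 — quadratic form (x̄ - mu_0)^T · S^{-1} · (x̄ - mu_0):
  S^{-1} · (x̄ - mu_0) = (-0.2989, 1.6257),
  (x̄ - mu_0)^T · [...] = (-0.3333)·(-0.2989) + (3.5)·(1.6257) = 5.7896.

Step 5 — scale by n: T² = 6 · 5.7896 = 34.7374.

T² ≈ 34.7374


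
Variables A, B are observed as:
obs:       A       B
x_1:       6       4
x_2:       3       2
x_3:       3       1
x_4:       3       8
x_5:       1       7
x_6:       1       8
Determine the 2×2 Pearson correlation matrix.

Step 1 — column means:
  mean(A) = (6 + 3 + 3 + 3 + 1 + 1) / 6 = 17/6 = 2.8333
  mean(B) = (4 + 2 + 1 + 8 + 7 + 8) / 6 = 30/6 = 5

Step 2 — sample variances and covariances s[i,j] = (1/(n-1)) · Σ_k (x_{k,i} - mean_i) · (x_{k,j} - mean_j), with n-1 = 5:
  s[A,A] = ((3.1667)·(3.1667) + (0.1667)·(0.1667) + (0.1667)·(0.1667) + (0.1667)·(0.1667) + (-1.8333)·(-1.8333) + (-1.8333)·(-1.8333)) / 5 = 16.8333/5 = 3.3667
  s[A,B] = ((3.1667)·(-1) + (0.1667)·(-3) + (0.1667)·(-4) + (0.1667)·(3) + (-1.8333)·(2) + (-1.8333)·(3)) / 5 = -13/5 = -2.6
  s[B,B] = ((-1)·(-1) + (-3)·(-3) + (-4)·(-4) + (3)·(3) + (2)·(2) + (3)·(3)) / 5 = 48/5 = 9.6
  Sample standard deviations s_i = √(s[i,i]):
  s(A) = √(3.3667) = 1.8348
  s(B) = √(9.6) = 3.0984

Step 3 — r_{ij} = s_{ij} / (s_i · s_j):
  r[A,A] = 1 (diagonal).
  r[A,B] = -2.6 / (1.8348 · 3.0984) = -2.6 / 5.6851 = -0.4573
  r[B,B] = 1 (diagonal).

R is symmetric with unit diagonal. Assembling:

R = [[1, -0.4573],
 [-0.4573, 1]]


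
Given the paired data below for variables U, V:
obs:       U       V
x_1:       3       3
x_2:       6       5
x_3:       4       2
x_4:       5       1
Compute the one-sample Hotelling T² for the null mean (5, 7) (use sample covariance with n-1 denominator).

Step 1 — sample mean vector:
  mean(U) = (3 + 6 + 4 + 5) / 4 = 18/4 = 4.5
  mean(V) = (3 + 5 + 2 + 1) / 4 = 11/4 = 2.75
  x̄ = (4.5, 2.75),  deviation x̄ - mu_0 = (4.5, 2.75) - (5, 7) = (-0.5, -4.25).

Step 2 — sample covariance matrix, S[i,j] = (1/(n-1)) · Σ_k (x_{k,i} - mean_i) · (x_{k,j} - mean_j), divisor n-1 = 3:
  S[U,U] = ((-1.5)·(-1.5) + (1.5)·(1.5) + (-0.5)·(-0.5) + (0.5)·(0.5)) / 3 = 5/3 = 1.6667
  S[U,V] = ((-1.5)·(0.25) + (1.5)·(2.25) + (-0.5)·(-0.75) + (0.5)·(-1.75)) / 3 = 2.5/3 = 0.8333
  S[V,V] = ((0.25)·(0.25) + (2.25)·(2.25) + (-0.75)·(-0.75) + (-1.75)·(-1.75)) / 3 = 8.75/3 = 2.9167
  S = [[1.6667, 0.8333],
 [0.8333, 2.9167]].

Step 3 — invert S. det(S) = 1.6667·2.9167 - (0.8333)² = 4.1667.
  S^{-1} = (1/det) · [[d, -b], [-b, a]] = [[0.7, -0.2],
 [-0.2, 0.4]].

Step 4 — quadratic form (x̄ - mu_0)^T · S^{-1} · (x̄ - mu_0):
  S^{-1} · (x̄ - mu_0) = (0.5, -1.6),
  (x̄ - mu_0)^T · [...] = (-0.5)·(0.5) + (-4.25)·(-1.6) = 6.55.

Step 5 — scale by n: T² = 4 · 6.55 = 26.2.

T² ≈ 26.2


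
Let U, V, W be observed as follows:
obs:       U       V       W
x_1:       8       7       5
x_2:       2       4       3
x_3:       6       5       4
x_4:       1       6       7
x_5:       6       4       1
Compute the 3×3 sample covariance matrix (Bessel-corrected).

Step 1 — column means:
  mean(U) = (8 + 2 + 6 + 1 + 6) / 5 = 23/5 = 4.6
  mean(V) = (7 + 4 + 5 + 6 + 4) / 5 = 26/5 = 5.2
  mean(W) = (5 + 3 + 4 + 7 + 1) / 5 = 20/5 = 4

Step 2 — sample covariance S[i,j] = (1/(n-1)) · Σ_k (x_{k,i} - mean_i) · (x_{k,j} - mean_j), with n-1 = 4.
  S[U,U] = ((3.4)·(3.4) + (-2.6)·(-2.6) + (1.4)·(1.4) + (-3.6)·(-3.6) + (1.4)·(1.4)) / 4 = 35.2/4 = 8.8
  S[U,V] = ((3.4)·(1.8) + (-2.6)·(-1.2) + (1.4)·(-0.2) + (-3.6)·(0.8) + (1.4)·(-1.2)) / 4 = 4.4/4 = 1.1
  S[U,W] = ((3.4)·(1) + (-2.6)·(-1) + (1.4)·(0) + (-3.6)·(3) + (1.4)·(-3)) / 4 = -9/4 = -2.25
  S[V,V] = ((1.8)·(1.8) + (-1.2)·(-1.2) + (-0.2)·(-0.2) + (0.8)·(0.8) + (-1.2)·(-1.2)) / 4 = 6.8/4 = 1.7
  S[V,W] = ((1.8)·(1) + (-1.2)·(-1) + (-0.2)·(0) + (0.8)·(3) + (-1.2)·(-3)) / 4 = 9/4 = 2.25
  S[W,W] = ((1)·(1) + (-1)·(-1) + (0)·(0) + (3)·(3) + (-3)·(-3)) / 4 = 20/4 = 5

S is symmetric (S[j,i] = S[i,j]). Assembling:

S = [[8.8, 1.1, -2.25],
 [1.1, 1.7, 2.25],
 [-2.25, 2.25, 5]]


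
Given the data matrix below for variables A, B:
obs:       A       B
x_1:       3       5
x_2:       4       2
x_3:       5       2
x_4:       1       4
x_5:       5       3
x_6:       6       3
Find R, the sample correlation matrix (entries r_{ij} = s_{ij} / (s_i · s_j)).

Step 1 — column means:
  mean(A) = (3 + 4 + 5 + 1 + 5 + 6) / 6 = 24/6 = 4
  mean(B) = (5 + 2 + 2 + 4 + 3 + 3) / 6 = 19/6 = 3.1667

Step 2 — sample variances and covariances s[i,j] = (1/(n-1)) · Σ_k (x_{k,i} - mean_i) · (x_{k,j} - mean_j), with n-1 = 5:
  s[A,A] = ((-1)·(-1) + (0)·(0) + (1)·(1) + (-3)·(-3) + (1)·(1) + (2)·(2)) / 5 = 16/5 = 3.2
  s[A,B] = ((-1)·(1.8333) + (0)·(-1.1667) + (1)·(-1.1667) + (-3)·(0.8333) + (1)·(-0.1667) + (2)·(-0.1667)) / 5 = -6/5 = -1.2
  s[B,B] = ((1.8333)·(1.8333) + (-1.1667)·(-1.1667) + (-1.1667)·(-1.1667) + (0.8333)·(0.8333) + (-0.1667)·(-0.1667) + (-0.1667)·(-0.1667)) / 5 = 6.8333/5 = 1.3667
  Sample standard deviations s_i = √(s[i,i]):
  s(A) = √(3.2) = 1.7889
  s(B) = √(1.3667) = 1.169

Step 3 — r_{ij} = s_{ij} / (s_i · s_j):
  r[A,A] = 1 (diagonal).
  r[A,B] = -1.2 / (1.7889 · 1.169) = -1.2 / 2.0913 = -0.5738
  r[B,B] = 1 (diagonal).

R is symmetric with unit diagonal. Assembling:

R = [[1, -0.5738],
 [-0.5738, 1]]


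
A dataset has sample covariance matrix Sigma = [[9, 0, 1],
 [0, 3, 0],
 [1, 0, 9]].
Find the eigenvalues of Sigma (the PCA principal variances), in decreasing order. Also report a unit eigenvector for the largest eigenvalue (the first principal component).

Step 1 — characteristic polynomial p(λ) = det(λI - Sigma) = λ³ - tr·λ² + c_1·λ - det, where tr = trace, c_1 = sum of the principal 2×2 minors, det = det(Sigma):
  tr = 9 + 3 + 9 = 21,
  c_1 = (9·3 - (0)²) + (9·9 - (1)²) + (3·9 - (0)²) = 27 + 80 + 27 = 134,
  det = 9·(3·9 - (0)²) - (0)·((0)·9 - (0)·(1)) + (1)·((0)·(0) - 3·(1)) = 9·(27) - (0)·(0) + (1)·(-3) = 240.
  So p(λ) = λ³ - 21λ² + 134λ - 240.
Step 2 — look for an integer root (rational root theorem: any rational root is an integer divisor of 240). Testing λ = 3:
  p(3) = 27 - 189 + 402 - 240 = 0  ✓
  Dividing out (λ - 3): p(λ) = (λ - 3)(λ² - 18λ + 80).
Step 3 — remaining eigenvalues from the quadratic λ² - 18λ + 80 = 0:
  Δ = 18² - 4·80 = 324 - 320 = 4,  λ = (18 ± √4)/2 = (18 ± 2)/2 = 10 or 8.
  Sorted: λ_1 = 10,  λ_2 = 8,  λ_3 = 3  (check: sum = 21 = tr ✓).

Step 4 — unit eigenvector for λ_1 = 10: v spans the null space of (Sigma - λ_1 I), whose rows are
  r_1 = (-1, 0, 1),  r_2 = (0, -7, 0),  r_3 = (1, 0, -1).
  v is orthogonal to every row, so take v ∝ r_1 × r_2 = ((0)·(0) - (1)·(-7), (1)·(0) - (-1)·(0), (-1)·(-7) - (0)·(0)) = (7, 0, 7).
  Rescale (divide by 7): u = (1, 0, 1).
  ||u|| = √((1)² + (0)² + (1)²) = √(2) ≈ 1.4142,  v_1 = u/||u|| ≈ (0.7071, 0, 0.7071) (||v_1|| = 1).

λ_1 = 10,  λ_2 = 8,  λ_3 = 3;  v_1 ≈ (0.7071, 0, 0.7071)


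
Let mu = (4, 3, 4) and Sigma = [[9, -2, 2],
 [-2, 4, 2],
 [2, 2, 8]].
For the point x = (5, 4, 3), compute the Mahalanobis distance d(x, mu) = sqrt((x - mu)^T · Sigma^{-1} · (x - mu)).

Step 1 — centre the observation: (x - mu) = (1, 1, -1).

Step 2 — invert Sigma (cofactor / det for 3×3, or solve directly):
  Sigma^{-1} = [[0.1489, 0.1064, -0.0638],
 [0.1064, 0.3617, -0.117],
 [-0.0638, -0.117, 0.1702]].

Step 3 — form the quadratic (x - mu)^T · Sigma^{-1} · (x - mu):
  Sigma^{-1} · (x - mu) = (0.3191, 0.5851, -0.3511).
  (x - mu)^T · [Sigma^{-1} · (x - mu)] = (1)·(0.3191) + (1)·(0.5851) + (-1)·(-0.3511) = 1.2553.

Step 4 — take square root: d = √(1.2553) ≈ 1.1204.

d(x, mu) = √(1.2553) ≈ 1.1204


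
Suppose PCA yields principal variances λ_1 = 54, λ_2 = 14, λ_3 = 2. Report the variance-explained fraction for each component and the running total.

Step 1 — total variance = trace(Sigma) = Σ λ_i = 54 + 14 + 2 = 70.

Step 2 — fraction explained by component i = λ_i / Σ λ:
  PC1: 54/70 = 0.7714
  PC2: 14/70 = 0.2
  PC3: 2/70 = 0.0286

Step 3 — cumulative fraction after k components = (λ_1 + ... + λ_k) / Σ λ:
  k = 1: 54/70 = 0.7714
  k = 2: (54 + 14)/70 = 68/70 = 0.9714
  k = 3: (54 + 14 + 2)/70 = 70/70 = 1

Summary (fraction, with percent):

explained: PC1 0.7714 (77.14%), PC2 0.2 (20%), PC3 0.0286 (2.86%);  cumulative: 0.7714, 0.9714, 1


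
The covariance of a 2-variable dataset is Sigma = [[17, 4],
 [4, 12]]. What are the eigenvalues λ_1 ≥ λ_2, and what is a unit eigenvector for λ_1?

Step 1 — characteristic polynomial of 2×2 Sigma:
  det(Sigma - λI) = λ² - trace · λ + det = 0.
  trace = 17 + 12 = 29, det = 17·12 - (4)² = 188.
Step 2 — discriminant:
  Δ = trace² - 4·det = 841 - 752 = 89.
Step 3 — eigenvalues:
  λ = (trace ± √Δ)/2 = (29 ± 9.434)/2,
  λ_1 = 19.217,  λ_2 = 9.783.

Step 4 — unit eigenvector for λ_1: solve (Sigma - λ_1 I)v = 0. First row:
  (17 - 19.217)·v_x + (4)·v_y = 0, i.e. (-2.217)·v_x + (4)·v_y = 0,
  so v ∝ (b, λ_1 - a) = (4, 2.217) = u.
  ||u|| = √((4)² + (2.217)²) = √(20.915) ≈ 4.5733,
  v_1 = u/||u|| ≈ (0.8746, 0.4848) (||v_1|| = 1).

λ_1 = 19.217,  λ_2 = 9.783;  v_1 ≈ (0.8746, 0.4848)


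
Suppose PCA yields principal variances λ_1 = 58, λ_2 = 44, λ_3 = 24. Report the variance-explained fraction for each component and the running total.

Step 1 — total variance = trace(Sigma) = Σ λ_i = 58 + 44 + 24 = 126.

Step 2 — fraction explained by component i = λ_i / Σ λ:
  PC1: 58/126 = 0.4603
  PC2: 44/126 = 0.3492
  PC3: 24/126 = 0.1905

Step 3 — cumulative fraction after k components = (λ_1 + ... + λ_k) / Σ λ:
  k = 1: 58/126 = 0.4603
  k = 2: (58 + 44)/126 = 102/126 = 0.8095
  k = 3: (58 + 44 + 24)/126 = 126/126 = 1

Summary (fraction, with percent):

explained: PC1 0.4603 (46.03%), PC2 0.3492 (34.92%), PC3 0.1905 (19.05%);  cumulative: 0.4603, 0.8095, 1


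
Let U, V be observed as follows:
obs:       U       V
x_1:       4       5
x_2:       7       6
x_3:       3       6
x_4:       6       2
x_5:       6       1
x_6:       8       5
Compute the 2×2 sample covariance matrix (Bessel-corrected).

Step 1 — column means:
  mean(U) = (4 + 7 + 3 + 6 + 6 + 8) / 6 = 34/6 = 5.6667
  mean(V) = (5 + 6 + 6 + 2 + 1 + 5) / 6 = 25/6 = 4.1667

Step 2 — sample covariance S[i,j] = (1/(n-1)) · Σ_k (x_{k,i} - mean_i) · (x_{k,j} - mean_j), with n-1 = 5.
  S[U,U] = ((-1.6667)·(-1.6667) + (1.3333)·(1.3333) + (-2.6667)·(-2.6667) + (0.3333)·(0.3333) + (0.3333)·(0.3333) + (2.3333)·(2.3333)) / 5 = 17.3333/5 = 3.4667
  S[U,V] = ((-1.6667)·(0.8333) + (1.3333)·(1.8333) + (-2.6667)·(1.8333) + (0.3333)·(-2.1667) + (0.3333)·(-3.1667) + (2.3333)·(0.8333)) / 5 = -3.6667/5 = -0.7333
  S[V,V] = ((0.8333)·(0.8333) + (1.8333)·(1.8333) + (1.8333)·(1.8333) + (-2.1667)·(-2.1667) + (-3.1667)·(-3.1667) + (0.8333)·(0.8333)) / 5 = 22.8333/5 = 4.5667

S is symmetric (S[j,i] = S[i,j]). Assembling:

S = [[3.4667, -0.7333],
 [-0.7333, 4.5667]]


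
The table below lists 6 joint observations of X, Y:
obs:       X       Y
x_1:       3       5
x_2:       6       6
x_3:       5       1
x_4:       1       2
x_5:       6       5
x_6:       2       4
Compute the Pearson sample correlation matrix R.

Step 1 — column means:
  mean(X) = (3 + 6 + 5 + 1 + 6 + 2) / 6 = 23/6 = 3.8333
  mean(Y) = (5 + 6 + 1 + 2 + 5 + 4) / 6 = 23/6 = 3.8333

Step 2 — sample variances and covariances s[i,j] = (1/(n-1)) · Σ_k (x_{k,i} - mean_i) · (x_{k,j} - mean_j), with n-1 = 5:
  s[X,X] = ((-0.8333)·(-0.8333) + (2.1667)·(2.1667) + (1.1667)·(1.1667) + (-2.8333)·(-2.8333) + (2.1667)·(2.1667) + (-1.8333)·(-1.8333)) / 5 = 22.8333/5 = 4.5667
  s[X,Y] = ((-0.8333)·(1.1667) + (2.1667)·(2.1667) + (1.1667)·(-2.8333) + (-2.8333)·(-1.8333) + (2.1667)·(1.1667) + (-1.8333)·(0.1667)) / 5 = 7.8333/5 = 1.5667
  s[Y,Y] = ((1.1667)·(1.1667) + (2.1667)·(2.1667) + (-2.8333)·(-2.8333) + (-1.8333)·(-1.8333) + (1.1667)·(1.1667) + (0.1667)·(0.1667)) / 5 = 18.8333/5 = 3.7667
  Sample standard deviations s_i = √(s[i,i]):
  s(X) = √(4.5667) = 2.137
  s(Y) = √(3.7667) = 1.9408

Step 3 — r_{ij} = s_{ij} / (s_i · s_j):
  r[X,X] = 1 (diagonal).
  r[X,Y] = 1.5667 / (2.137 · 1.9408) = 1.5667 / 4.1474 = 0.3777
  r[Y,Y] = 1 (diagonal).

R is symmetric with unit diagonal. Assembling:

R = [[1, 0.3777],
 [0.3777, 1]]


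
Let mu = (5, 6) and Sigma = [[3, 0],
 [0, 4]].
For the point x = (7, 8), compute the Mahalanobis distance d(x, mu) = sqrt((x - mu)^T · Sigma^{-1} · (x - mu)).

Step 1 — centre the observation: (x - mu) = (2, 2).

Step 2 — invert Sigma. det(Sigma) = 3·4 - (0)² = 12.
  Sigma^{-1} = (1/det) · [[d, -b], [-b, a]] = [[0.3333, 0],
 [0, 0.25]].

Step 3 — form the quadratic (x - mu)^T · Sigma^{-1} · (x - mu):
  Sigma^{-1} · (x - mu) = (0.6667, 0.5).
  (x - mu)^T · [Sigma^{-1} · (x - mu)] = (2)·(0.6667) + (2)·(0.5) = 2.3333.

Step 4 — take square root: d = √(2.3333) ≈ 1.5275.

d(x, mu) = √(2.3333) ≈ 1.5275


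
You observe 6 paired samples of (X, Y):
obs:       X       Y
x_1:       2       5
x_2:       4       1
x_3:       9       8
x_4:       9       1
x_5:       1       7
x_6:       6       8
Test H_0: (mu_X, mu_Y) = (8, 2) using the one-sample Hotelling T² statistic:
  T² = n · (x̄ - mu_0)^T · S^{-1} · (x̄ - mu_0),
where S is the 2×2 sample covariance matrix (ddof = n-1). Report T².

Step 1 — sample mean vector:
  mean(X) = (2 + 4 + 9 + 9 + 1 + 6) / 6 = 31/6 = 5.1667
  mean(Y) = (5 + 1 + 8 + 1 + 7 + 8) / 6 = 30/6 = 5
  x̄ = (5.1667, 5),  deviation x̄ - mu_0 = (5.1667, 5) - (8, 2) = (-2.8333, 3).

Step 2 — sample covariance matrix, S[i,j] = (1/(n-1)) · Σ_k (x_{k,i} - mean_i) · (x_{k,j} - mean_j), divisor n-1 = 5:
  S[X,X] = ((-3.1667)·(-3.1667) + (-1.1667)·(-1.1667) + (3.8333)·(3.8333) + (3.8333)·(3.8333) + (-4.1667)·(-4.1667) + (0.8333)·(0.8333)) / 5 = 58.8333/5 = 11.7667
  S[X,Y] = ((-3.1667)·(0) + (-1.1667)·(-4) + (3.8333)·(3) + (3.8333)·(-4) + (-4.1667)·(2) + (0.8333)·(3)) / 5 = -5/5 = -1
  S[Y,Y] = ((0)·(0) + (-4)·(-4) + (3)·(3) + (-4)·(-4) + (2)·(2) + (3)·(3)) / 5 = 54/5 = 10.8
  S = [[11.7667, -1],
 [-1, 10.8]].

Step 3 — invert S. det(S) = 11.7667·10.8 - (-1)² = 126.08.
  S^{-1} = (1/det) · [[d, -b], [-b, a]] = [[0.0857, 0.0079],
 [0.0079, 0.0933]].

Step 4 — quadratic form (x̄ - mu_0)^T · S^{-1} · (x̄ - mu_0):
  S^{-1} · (x̄ - mu_0) = (-0.2189, 0.2575),
  (x̄ - mu_0)^T · [...] = (-2.8333)·(-0.2189) + (3)·(0.2575) = 1.3928.

Step 5 — scale by n: T² = 6 · 1.3928 = 8.3566.

T² ≈ 8.3566


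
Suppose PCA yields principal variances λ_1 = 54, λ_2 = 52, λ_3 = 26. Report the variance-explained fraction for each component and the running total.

Step 1 — total variance = trace(Sigma) = Σ λ_i = 54 + 52 + 26 = 132.

Step 2 — fraction explained by component i = λ_i / Σ λ:
  PC1: 54/132 = 0.4091
  PC2: 52/132 = 0.3939
  PC3: 26/132 = 0.197

Step 3 — cumulative fraction after k components = (λ_1 + ... + λ_k) / Σ λ:
  k = 1: 54/132 = 0.4091
  k = 2: (54 + 52)/132 = 106/132 = 0.803
  k = 3: (54 + 52 + 26)/132 = 132/132 = 1

Summary (fraction, with percent):

explained: PC1 0.4091 (40.91%), PC2 0.3939 (39.39%), PC3 0.197 (19.7%);  cumulative: 0.4091, 0.803, 1


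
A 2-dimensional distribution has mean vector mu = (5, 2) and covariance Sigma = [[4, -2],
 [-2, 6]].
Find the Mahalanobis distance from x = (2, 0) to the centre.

Step 1 — centre the observation: (x - mu) = (-3, -2).

Step 2 — invert Sigma. det(Sigma) = 4·6 - (-2)² = 20.
  Sigma^{-1} = (1/det) · [[d, -b], [-b, a]] = [[0.3, 0.1],
 [0.1, 0.2]].

Step 3 — form the quadratic (x - mu)^T · Sigma^{-1} · (x - mu):
  Sigma^{-1} · (x - mu) = (-1.1, -0.7).
  (x - mu)^T · [Sigma^{-1} · (x - mu)] = (-3)·(-1.1) + (-2)·(-0.7) = 4.7.

Step 4 — take square root: d = √(4.7) ≈ 2.1679.

d(x, mu) = √(4.7) ≈ 2.1679


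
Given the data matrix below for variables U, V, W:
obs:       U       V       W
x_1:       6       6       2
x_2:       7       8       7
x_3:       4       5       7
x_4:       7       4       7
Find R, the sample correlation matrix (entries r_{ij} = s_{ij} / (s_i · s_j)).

Step 1 — column means:
  mean(U) = (6 + 7 + 4 + 7) / 4 = 24/4 = 6
  mean(V) = (6 + 8 + 5 + 4) / 4 = 23/4 = 5.75
  mean(W) = (2 + 7 + 7 + 7) / 4 = 23/4 = 5.75

Step 2 — sample variances and covariances s[i,j] = (1/(n-1)) · Σ_k (x_{k,i} - mean_i) · (x_{k,j} - mean_j), with n-1 = 3:
  s[U,U] = ((0)·(0) + (1)·(1) + (-2)·(-2) + (1)·(1)) / 3 = 6/3 = 2
  s[U,V] = ((0)·(0.25) + (1)·(2.25) + (-2)·(-0.75) + (1)·(-1.75)) / 3 = 2/3 = 0.6667
  s[U,W] = ((0)·(-3.75) + (1)·(1.25) + (-2)·(1.25) + (1)·(1.25)) / 3 = 0/3 = 0
  s[V,V] = ((0.25)·(0.25) + (2.25)·(2.25) + (-0.75)·(-0.75) + (-1.75)·(-1.75)) / 3 = 8.75/3 = 2.9167
  s[V,W] = ((0.25)·(-3.75) + (2.25)·(1.25) + (-0.75)·(1.25) + (-1.75)·(1.25)) / 3 = -1.25/3 = -0.4167
  s[W,W] = ((-3.75)·(-3.75) + (1.25)·(1.25) + (1.25)·(1.25) + (1.25)·(1.25)) / 3 = 18.75/3 = 6.25
  Sample standard deviations s_i = √(s[i,i]):
  s(U) = √(2) = 1.4142
  s(V) = √(2.9167) = 1.7078
  s(W) = √(6.25) = 2.5

Step 3 — r_{ij} = s_{ij} / (s_i · s_j):
  r[U,U] = 1 (diagonal).
  r[U,V] = 0.6667 / (1.4142 · 1.7078) = 0.6667 / 2.4152 = 0.276
  r[U,W] = 0 / (1.4142 · 2.5) = 0 / 3.5355 = 0
  r[V,V] = 1 (diagonal).
  r[V,W] = -0.4167 / (1.7078 · 2.5) = -0.4167 / 4.2696 = -0.0976
  r[W,W] = 1 (diagonal).

R is symmetric with unit diagonal. Assembling:

R = [[1, 0.276, 0],
 [0.276, 1, -0.0976],
 [0, -0.0976, 1]]


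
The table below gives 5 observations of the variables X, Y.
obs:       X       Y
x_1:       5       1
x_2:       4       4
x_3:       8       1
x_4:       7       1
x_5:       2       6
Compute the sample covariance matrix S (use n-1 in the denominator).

Step 1 — column means:
  mean(X) = (5 + 4 + 8 + 7 + 2) / 5 = 26/5 = 5.2
  mean(Y) = (1 + 4 + 1 + 1 + 6) / 5 = 13/5 = 2.6

Step 2 — sample covariance S[i,j] = (1/(n-1)) · Σ_k (x_{k,i} - mean_i) · (x_{k,j} - mean_j), with n-1 = 4.
  S[X,X] = ((-0.2)·(-0.2) + (-1.2)·(-1.2) + (2.8)·(2.8) + (1.8)·(1.8) + (-3.2)·(-3.2)) / 4 = 22.8/4 = 5.7
  S[X,Y] = ((-0.2)·(-1.6) + (-1.2)·(1.4) + (2.8)·(-1.6) + (1.8)·(-1.6) + (-3.2)·(3.4)) / 4 = -19.6/4 = -4.9
  S[Y,Y] = ((-1.6)·(-1.6) + (1.4)·(1.4) + (-1.6)·(-1.6) + (-1.6)·(-1.6) + (3.4)·(3.4)) / 4 = 21.2/4 = 5.3

S is symmetric (S[j,i] = S[i,j]). Assembling:

S = [[5.7, -4.9],
 [-4.9, 5.3]]


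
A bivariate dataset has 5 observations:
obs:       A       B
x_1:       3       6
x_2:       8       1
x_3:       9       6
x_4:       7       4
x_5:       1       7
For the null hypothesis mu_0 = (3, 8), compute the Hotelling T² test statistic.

Step 1 — sample mean vector:
  mean(A) = (3 + 8 + 9 + 7 + 1) / 5 = 28/5 = 5.6
  mean(B) = (6 + 1 + 6 + 4 + 7) / 5 = 24/5 = 4.8
  x̄ = (5.6, 4.8),  deviation x̄ - mu_0 = (5.6, 4.8) - (3, 8) = (2.6, -3.2).

Step 2 — sample covariance matrix, S[i,j] = (1/(n-1)) · Σ_k (x_{k,i} - mean_i) · (x_{k,j} - mean_j), divisor n-1 = 4:
  S[A,A] = ((-2.6)·(-2.6) + (2.4)·(2.4) + (3.4)·(3.4) + (1.4)·(1.4) + (-4.6)·(-4.6)) / 4 = 47.2/4 = 11.8
  S[A,B] = ((-2.6)·(1.2) + (2.4)·(-3.8) + (3.4)·(1.2) + (1.4)·(-0.8) + (-4.6)·(2.2)) / 4 = -19.4/4 = -4.85
  S[B,B] = ((1.2)·(1.2) + (-3.8)·(-3.8) + (1.2)·(1.2) + (-0.8)·(-0.8) + (2.2)·(2.2)) / 4 = 22.8/4 = 5.7
  S = [[11.8, -4.85],
 [-4.85, 5.7]].

Step 3 — invert S. det(S) = 11.8·5.7 - (-4.85)² = 43.7375.
  S^{-1} = (1/det) · [[d, -b], [-b, a]] = [[0.1303, 0.1109],
 [0.1109, 0.2698]].

Step 4 — quadratic form (x̄ - mu_0)^T · S^{-1} · (x̄ - mu_0):
  S^{-1} · (x̄ - mu_0) = (-0.016, -0.575),
  (x̄ - mu_0)^T · [...] = (2.6)·(-0.016) + (-3.2)·(-0.575) = 1.7985.

Step 5 — scale by n: T² = 5 · 1.7985 = 8.9923.

T² ≈ 8.9923


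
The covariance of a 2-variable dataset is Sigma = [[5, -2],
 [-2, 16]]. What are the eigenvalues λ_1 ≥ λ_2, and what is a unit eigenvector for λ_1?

Step 1 — characteristic polynomial of 2×2 Sigma:
  det(Sigma - λI) = λ² - trace · λ + det = 0.
  trace = 5 + 16 = 21, det = 5·16 - (-2)² = 76.
Step 2 — discriminant:
  Δ = trace² - 4·det = 441 - 304 = 137.
Step 3 — eigenvalues:
  λ = (trace ± √Δ)/2 = (21 ± 11.7047)/2,
  λ_1 = 16.3523,  λ_2 = 4.6477.

Step 4 — unit eigenvector for λ_1: solve (Sigma - λ_1 I)v = 0. First row:
  (5 - 16.3523)·v_x + (-2)·v_y = 0, i.e. (-11.3523)·v_x + (-2)·v_y = 0,
  so v ∝ (b, λ_1 - a) = (-2, 11.3523); multiply by -1 so the first entry is positive: u = (2, -11.3523).
  ||u|| = √((2)² + (-11.3523)²) = √(132.8758) ≈ 11.5272,
  v_1 = u/||u|| ≈ (0.1735, -0.9848) (||v_1|| = 1).

λ_1 = 16.3523,  λ_2 = 4.6477;  v_1 ≈ (0.1735, -0.9848)


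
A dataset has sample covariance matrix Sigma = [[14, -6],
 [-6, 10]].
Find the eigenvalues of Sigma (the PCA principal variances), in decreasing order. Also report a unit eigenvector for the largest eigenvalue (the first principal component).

Step 1 — characteristic polynomial of 2×2 Sigma:
  det(Sigma - λI) = λ² - trace · λ + det = 0.
  trace = 14 + 10 = 24, det = 14·10 - (-6)² = 104.
Step 2 — discriminant:
  Δ = trace² - 4·det = 576 - 416 = 160.
Step 3 — eigenvalues:
  λ = (trace ± √Δ)/2 = (24 ± 12.6491)/2,
  λ_1 = 18.3246,  λ_2 = 5.6754.

Step 4 — unit eigenvector for λ_1: solve (Sigma - λ_1 I)v = 0. First row:
  (14 - 18.3246)·v_x + (-6)·v_y = 0, i.e. (-4.3246)·v_x + (-6)·v_y = 0,
  so v ∝ (b, λ_1 - a) = (-6, 4.3246); multiply by -1 so the first entry is positive: u = (6, -4.3246).
  ||u|| = √((6)² + (-4.3246)²) = √(54.7018) ≈ 7.3961,
  v_1 = u/||u|| ≈ (0.8112, -0.5847) (||v_1|| = 1).

λ_1 = 18.3246,  λ_2 = 5.6754;  v_1 ≈ (0.8112, -0.5847)


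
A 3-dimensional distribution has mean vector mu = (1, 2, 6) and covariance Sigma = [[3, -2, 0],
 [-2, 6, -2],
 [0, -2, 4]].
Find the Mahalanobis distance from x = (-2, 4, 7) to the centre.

Step 1 — centre the observation: (x - mu) = (-3, 2, 1).

Step 2 — invert Sigma (cofactor / det for 3×3, or solve directly):
  Sigma^{-1} = [[0.4545, 0.1818, 0.0909],
 [0.1818, 0.2727, 0.1364],
 [0.0909, 0.1364, 0.3182]].

Step 3 — form the quadratic (x - mu)^T · Sigma^{-1} · (x - mu):
  Sigma^{-1} · (x - mu) = (-0.9091, 0.1364, 0.3182).
  (x - mu)^T · [Sigma^{-1} · (x - mu)] = (-3)·(-0.9091) + (2)·(0.1364) + (1)·(0.3182) = 3.3182.

Step 4 — take square root: d = √(3.3182) ≈ 1.8216.

d(x, mu) = √(3.3182) ≈ 1.8216


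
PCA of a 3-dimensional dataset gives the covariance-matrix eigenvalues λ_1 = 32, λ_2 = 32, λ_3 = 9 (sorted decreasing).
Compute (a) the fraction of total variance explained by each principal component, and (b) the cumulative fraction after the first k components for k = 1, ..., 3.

Step 1 — total variance = trace(Sigma) = Σ λ_i = 32 + 32 + 9 = 73.

Step 2 — fraction explained by component i = λ_i / Σ λ:
  PC1: 32/73 = 0.4384
  PC2: 32/73 = 0.4384
  PC3: 9/73 = 0.1233

Step 3 — cumulative fraction after k components = (λ_1 + ... + λ_k) / Σ λ:
  k = 1: 32/73 = 0.4384
  k = 2: (32 + 32)/73 = 64/73 = 0.8767
  k = 3: (32 + 32 + 9)/73 = 73/73 = 1

Summary (fraction, with percent):

explained: PC1 0.4384 (43.84%), PC2 0.4384 (43.84%), PC3 0.1233 (12.33%);  cumulative: 0.4384, 0.8767, 1


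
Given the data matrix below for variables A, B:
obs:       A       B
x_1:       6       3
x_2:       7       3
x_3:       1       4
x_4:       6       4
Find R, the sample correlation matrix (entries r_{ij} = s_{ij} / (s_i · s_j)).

Step 1 — column means:
  mean(A) = (6 + 7 + 1 + 6) / 4 = 20/4 = 5
  mean(B) = (3 + 3 + 4 + 4) / 4 = 14/4 = 3.5

Step 2 — sample variances and covariances s[i,j] = (1/(n-1)) · Σ_k (x_{k,i} - mean_i) · (x_{k,j} - mean_j), with n-1 = 3:
  s[A,A] = ((1)·(1) + (2)·(2) + (-4)·(-4) + (1)·(1)) / 3 = 22/3 = 7.3333
  s[A,B] = ((1)·(-0.5) + (2)·(-0.5) + (-4)·(0.5) + (1)·(0.5)) / 3 = -3/3 = -1
  s[B,B] = ((-0.5)·(-0.5) + (-0.5)·(-0.5) + (0.5)·(0.5) + (0.5)·(0.5)) / 3 = 1/3 = 0.3333
  Sample standard deviations s_i = √(s[i,i]):
  s(A) = √(7.3333) = 2.708
  s(B) = √(0.3333) = 0.5774

Step 3 — r_{ij} = s_{ij} / (s_i · s_j):
  r[A,A] = 1 (diagonal).
  r[A,B] = -1 / (2.708 · 0.5774) = -1 / 1.5635 = -0.6396
  r[B,B] = 1 (diagonal).

R is symmetric with unit diagonal. Assembling:

R = [[1, -0.6396],
 [-0.6396, 1]]


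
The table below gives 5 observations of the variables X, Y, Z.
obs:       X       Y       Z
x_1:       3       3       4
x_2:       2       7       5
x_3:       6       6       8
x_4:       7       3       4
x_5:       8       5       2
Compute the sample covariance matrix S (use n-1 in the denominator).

Step 1 — column means:
  mean(X) = (3 + 2 + 6 + 7 + 8) / 5 = 26/5 = 5.2
  mean(Y) = (3 + 7 + 6 + 3 + 5) / 5 = 24/5 = 4.8
  mean(Z) = (4 + 5 + 8 + 4 + 2) / 5 = 23/5 = 4.6

Step 2 — sample covariance S[i,j] = (1/(n-1)) · Σ_k (x_{k,i} - mean_i) · (x_{k,j} - mean_j), with n-1 = 4.
  S[X,X] = ((-2.2)·(-2.2) + (-3.2)·(-3.2) + (0.8)·(0.8) + (1.8)·(1.8) + (2.8)·(2.8)) / 4 = 26.8/4 = 6.7
  S[X,Y] = ((-2.2)·(-1.8) + (-3.2)·(2.2) + (0.8)·(1.2) + (1.8)·(-1.8) + (2.8)·(0.2)) / 4 = -4.8/4 = -1.2
  S[X,Z] = ((-2.2)·(-0.6) + (-3.2)·(0.4) + (0.8)·(3.4) + (1.8)·(-0.6) + (2.8)·(-2.6)) / 4 = -5.6/4 = -1.4
  S[Y,Y] = ((-1.8)·(-1.8) + (2.2)·(2.2) + (1.2)·(1.2) + (-1.8)·(-1.8) + (0.2)·(0.2)) / 4 = 12.8/4 = 3.2
  S[Y,Z] = ((-1.8)·(-0.6) + (2.2)·(0.4) + (1.2)·(3.4) + (-1.8)·(-0.6) + (0.2)·(-2.6)) / 4 = 6.6/4 = 1.65
  S[Z,Z] = ((-0.6)·(-0.6) + (0.4)·(0.4) + (3.4)·(3.4) + (-0.6)·(-0.6) + (-2.6)·(-2.6)) / 4 = 19.2/4 = 4.8

S is symmetric (S[j,i] = S[i,j]). Assembling:

S = [[6.7, -1.2, -1.4],
 [-1.2, 3.2, 1.65],
 [-1.4, 1.65, 4.8]]


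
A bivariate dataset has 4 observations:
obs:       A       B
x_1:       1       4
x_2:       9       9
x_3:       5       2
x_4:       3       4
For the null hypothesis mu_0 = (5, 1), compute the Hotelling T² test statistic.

Step 1 — sample mean vector:
  mean(A) = (1 + 9 + 5 + 3) / 4 = 18/4 = 4.5
  mean(B) = (4 + 9 + 2 + 4) / 4 = 19/4 = 4.75
  x̄ = (4.5, 4.75),  deviation x̄ - mu_0 = (4.5, 4.75) - (5, 1) = (-0.5, 3.75).

Step 2 — sample covariance matrix, S[i,j] = (1/(n-1)) · Σ_k (x_{k,i} - mean_i) · (x_{k,j} - mean_j), divisor n-1 = 3:
  S[A,A] = ((-3.5)·(-3.5) + (4.5)·(4.5) + (0.5)·(0.5) + (-1.5)·(-1.5)) / 3 = 35/3 = 11.6667
  S[A,B] = ((-3.5)·(-0.75) + (4.5)·(4.25) + (0.5)·(-2.75) + (-1.5)·(-0.75)) / 3 = 21.5/3 = 7.1667
  S[B,B] = ((-0.75)·(-0.75) + (4.25)·(4.25) + (-2.75)·(-2.75) + (-0.75)·(-0.75)) / 3 = 26.75/3 = 8.9167
  S = [[11.6667, 7.1667],
 [7.1667, 8.9167]].

Step 3 — invert S. det(S) = 11.6667·8.9167 - (7.1667)² = 52.6667.
  S^{-1} = (1/det) · [[d, -b], [-b, a]] = [[0.1693, -0.1361],
 [-0.1361, 0.2215]].

Step 4 — quadratic form (x̄ - mu_0)^T · S^{-1} · (x̄ - mu_0):
  S^{-1} · (x̄ - mu_0) = (-0.5949, 0.8987),
  (x̄ - mu_0)^T · [...] = (-0.5)·(-0.5949) + (3.75)·(0.8987) = 3.6677.

Step 5 — scale by n: T² = 4 · 3.6677 = 14.6709.

T² ≈ 14.6709
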